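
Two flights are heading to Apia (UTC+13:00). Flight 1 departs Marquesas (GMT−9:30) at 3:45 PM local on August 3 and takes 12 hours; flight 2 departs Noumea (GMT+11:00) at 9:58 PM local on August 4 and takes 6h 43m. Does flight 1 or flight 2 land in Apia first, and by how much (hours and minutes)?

the first, by 4 hours 26 minutes

Flight 1 in UTC: 3:45 PM + 9:30 = 1:15 AM on Aug 4.
+12 hours → arrive 1:15 PM UTC on Aug 4.
Flight 2 in UTC: 9:58 PM − 11:00 = 10:58 AM on Aug 4.
+6 hours and 43 minutes → arrive 5:41 PM UTC on Aug 4.
Flight 1 lands earlier by 4 hours 26 minutes.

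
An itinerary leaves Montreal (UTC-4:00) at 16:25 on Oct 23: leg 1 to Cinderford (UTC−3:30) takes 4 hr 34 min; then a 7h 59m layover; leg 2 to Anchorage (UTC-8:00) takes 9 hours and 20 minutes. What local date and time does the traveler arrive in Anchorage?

Convert departure to UTC: 16:25 + 4:00 = 20:25 UTC on Oct 23.
Add 4 hours and 34 minutes leg 1 → 00:59 UTC (Oct 24).
Add 7 hours and 59 minutes layover in Cinderford → 08:58 UTC.
Add 9 hours 20 minutes leg 2 → 18:18 UTC.
Anchorage is UTC−8:00, so local arrival = 18:18 − 8:00 = 10:18 on Oct 24.

10:18 on October 24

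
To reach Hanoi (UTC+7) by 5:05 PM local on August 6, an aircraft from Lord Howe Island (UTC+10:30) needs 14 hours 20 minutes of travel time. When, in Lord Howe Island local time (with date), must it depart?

6:15 AM on August 6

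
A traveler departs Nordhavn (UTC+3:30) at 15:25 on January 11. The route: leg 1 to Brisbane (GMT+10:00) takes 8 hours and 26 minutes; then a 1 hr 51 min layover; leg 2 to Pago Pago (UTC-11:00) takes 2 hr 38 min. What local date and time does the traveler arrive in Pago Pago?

Convert departure to UTC: 15:25 − 3:30 = 11:55 UTC on Jan 11.
Add 8 hours and 26 minutes leg 1 → 20:21 UTC.
Add 1 hour 51 minutes layover in Brisbane → 22:12 UTC.
Add 2 hours and 38 minutes leg 2 → 00:50 UTC (Jan 12).
Pago Pago is UTC−11:00, so local arrival = 00:50 − 11:00 = 13:50 on Jan 11.

13:50 on Jan 11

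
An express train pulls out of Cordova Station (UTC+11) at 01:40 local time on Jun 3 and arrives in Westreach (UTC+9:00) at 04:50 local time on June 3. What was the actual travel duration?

5 hours 10 minutes

Departure in UTC: 01:40 − 11:00 = 14:40 on Jun 2.
Arrival in UTC: 04:50 − 9:00 = 19:50 on Jun 2.
Elapsed = 19:50 − 14:40 = 5 hours 10 minutes.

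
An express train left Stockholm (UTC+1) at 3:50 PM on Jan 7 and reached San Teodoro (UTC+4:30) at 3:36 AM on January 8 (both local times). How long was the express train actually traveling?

Departure in UTC: 3:50 PM − 1:00 = 2:50 PM on Jan 7.
Arrival in UTC: 3:36 AM − 4:30 = 11:06 PM on Jan 7.
Elapsed = 11:06 PM − 2:50 PM = 8 hours 16 minutes.

8 hours 16 minutes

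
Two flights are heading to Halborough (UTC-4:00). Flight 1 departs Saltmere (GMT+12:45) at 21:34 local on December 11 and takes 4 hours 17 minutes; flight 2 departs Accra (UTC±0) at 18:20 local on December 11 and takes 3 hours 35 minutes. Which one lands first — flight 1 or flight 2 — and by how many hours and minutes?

the first, by 8 hours 49 minutes

Flight 1 in UTC: 21:34 − 12:45 = 08:49 on Dec 11.
+4 hours 17 minutes → arrive 13:06 UTC on Dec 11.
Flight 2 departs at 18:20 UTC (Dec 11).
+3 hours 35 minutes → arrive 21:55 UTC on Dec 11.
Flight 1 lands earlier by 8 hours 49 minutes.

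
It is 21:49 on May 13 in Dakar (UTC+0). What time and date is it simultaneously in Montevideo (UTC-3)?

18:49 on May 13

Montevideo is 3:00 behind Dakar.
Shift by the zone difference: 21:49 − 3:00 = 18:49 on May 13 in Montevideo.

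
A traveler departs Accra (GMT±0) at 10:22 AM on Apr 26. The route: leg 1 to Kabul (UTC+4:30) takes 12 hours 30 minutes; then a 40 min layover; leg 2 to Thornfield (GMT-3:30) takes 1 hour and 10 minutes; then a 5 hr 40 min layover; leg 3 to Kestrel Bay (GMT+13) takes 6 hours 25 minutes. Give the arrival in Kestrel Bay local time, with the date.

Accra is at UTC+0, so departure is already 10:22 AM UTC on Apr 26.
Add 12 hours 30 minutes leg 1 → 10:52 PM UTC.
Add 40 minutes layover in Kabul → 11:32 PM UTC.
Add 1 hour 10 minutes leg 2 → 12:42 AM UTC (Apr 27).
Add 5 hours 40 minutes layover in Thornfield → 6:22 AM UTC.
Add 6 hours and 25 minutes leg 3 → 12:47 PM UTC.
Kestrel Bay is UTC+13:00, so local arrival = 12:47 PM + 13:00 = 1:47 AM on Apr 28.

1:47 AM on April 28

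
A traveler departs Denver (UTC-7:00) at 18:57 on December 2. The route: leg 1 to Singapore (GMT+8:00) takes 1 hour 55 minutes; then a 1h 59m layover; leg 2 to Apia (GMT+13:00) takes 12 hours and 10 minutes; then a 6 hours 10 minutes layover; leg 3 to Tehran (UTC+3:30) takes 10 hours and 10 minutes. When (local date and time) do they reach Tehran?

Convert departure to UTC: 18:57 + 7:00 = 01:57 UTC on Dec 3.
Add 1 hour and 55 minutes leg 1 → 03:52 UTC.
Add 1 hour 59 minutes layover in Singapore → 05:51 UTC.
Add 12 hours 10 minutes leg 2 → 18:01 UTC.
Add 6 hours and 10 minutes layover in Apia → 00:11 UTC (Dec 4).
Add 10 hours 10 minutes leg 3 → 10:21 UTC.
Tehran is UTC+3:30, so local arrival = 10:21 + 3:30 = 13:51 on Dec 4.

13:51 on December 4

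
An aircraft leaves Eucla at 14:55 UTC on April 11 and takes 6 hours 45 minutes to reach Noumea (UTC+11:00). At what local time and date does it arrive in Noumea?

Departure is given in UTC: 14:55 on Apr 11.
Add 6 hours 45 minutes → 21:40 UTC.
Noumea is UTC+11:00: 21:40 + 11:00 = 08:40 on Apr 12.

08:40 on April 12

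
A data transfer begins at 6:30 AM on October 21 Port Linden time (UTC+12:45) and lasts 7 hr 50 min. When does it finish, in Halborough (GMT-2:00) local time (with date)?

11:35 PM on October 20

Convert start to UTC: 6:30 AM − 12:45 = 5:45 PM UTC on Oct 20.
Add 7 hours 50 minutes duration → 1:35 AM UTC (Oct 21).
Halborough is UTC−2:00, so local end time = 1:35 AM − 2:00 = 11:35 PM on Oct 20.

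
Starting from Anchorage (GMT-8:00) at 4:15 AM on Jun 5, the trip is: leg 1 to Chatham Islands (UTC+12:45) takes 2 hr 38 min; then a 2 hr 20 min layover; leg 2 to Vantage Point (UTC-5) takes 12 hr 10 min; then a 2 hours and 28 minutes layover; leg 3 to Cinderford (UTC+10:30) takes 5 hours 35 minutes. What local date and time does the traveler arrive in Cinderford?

11:56 PM on June 6

Convert departure to UTC: 4:15 AM + 8:00 = 12:15 PM UTC on Jun 5.
Add 2 hours and 38 minutes leg 1 → 2:53 PM UTC.
Add 2 hours and 20 minutes layover in Chatham Islands → 5:13 PM UTC.
Add 12 hours and 10 minutes leg 2 → 5:23 AM UTC (Jun 6).
Add 2 hours and 28 minutes layover in Vantage Point → 7:51 AM UTC.
Add 5 hours 35 minutes leg 3 → 1:26 PM UTC.
Cinderford is UTC+10:30, so local arrival = 1:26 PM + 10:30 = 11:56 PM on Jun 6.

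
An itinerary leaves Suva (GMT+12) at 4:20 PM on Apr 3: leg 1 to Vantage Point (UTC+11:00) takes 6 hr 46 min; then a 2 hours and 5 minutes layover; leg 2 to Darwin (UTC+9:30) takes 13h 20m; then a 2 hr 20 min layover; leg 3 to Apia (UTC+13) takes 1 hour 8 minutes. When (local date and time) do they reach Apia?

6:59 PM on Apr 4

Convert departure to UTC: 4:20 PM − 12:00 = 4:20 AM UTC on Apr 3.
Add 6 hours 46 minutes leg 1 → 11:06 AM UTC.
Add 2 hours 5 minutes layover in Vantage Point → 1:11 PM UTC.
Add 13 hours and 20 minutes leg 2 → 2:31 AM UTC (Apr 4).
Add 2 hours and 20 minutes layover in Darwin → 4:51 AM UTC.
Add 1 hour 8 minutes leg 3 → 5:59 AM UTC.
Apia is UTC+13:00, so local arrival = 5:59 AM + 13:00 = 6:59 PM on Apr 4.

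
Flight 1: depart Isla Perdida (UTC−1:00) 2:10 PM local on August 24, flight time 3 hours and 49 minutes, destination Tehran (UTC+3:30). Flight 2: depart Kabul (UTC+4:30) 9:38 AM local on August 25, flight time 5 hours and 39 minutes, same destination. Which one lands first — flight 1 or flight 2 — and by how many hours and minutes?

Flight 1 in UTC: 2:10 PM + 1:00 = 3:10 PM on Aug 24.
+3 hours and 49 minutes → arrive 6:59 PM UTC on Aug 24.
Flight 2 in UTC: 9:38 AM − 4:30 = 5:08 AM on Aug 25.
+5 hours and 39 minutes → arrive 10:47 AM UTC on Aug 25.
Flight 1 lands earlier by 15 hours 48 minutes.

the first, by 15 hours 48 minutes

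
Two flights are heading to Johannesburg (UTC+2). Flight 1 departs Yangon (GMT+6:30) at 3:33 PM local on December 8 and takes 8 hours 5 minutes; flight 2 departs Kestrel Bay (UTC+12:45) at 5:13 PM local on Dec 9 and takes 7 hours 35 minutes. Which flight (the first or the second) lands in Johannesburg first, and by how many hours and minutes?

Flight 1 in UTC: 3:33 PM − 6:30 = 9:03 AM on Dec 8.
+8 hours and 5 minutes → arrive 5:08 PM UTC on Dec 8.
Flight 2 in UTC: 5:13 PM − 12:45 = 4:28 AM on Dec 9.
+7 hours 35 minutes → arrive 12:03 PM UTC on Dec 9.
Flight 1 lands earlier by 18 hours 55 minutes.

the first, by 18 hours 55 minutes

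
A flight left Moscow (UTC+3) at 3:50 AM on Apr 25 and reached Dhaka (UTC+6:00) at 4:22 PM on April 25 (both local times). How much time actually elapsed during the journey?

9 hours 32 minutes

Departure in UTC: 3:50 AM − 3:00 = 12:50 AM on Apr 25.
Arrival in UTC: 4:22 PM − 6:00 = 10:22 AM on Apr 25.
Elapsed = 10:22 AM − 12:50 AM = 9 hours 32 minutes.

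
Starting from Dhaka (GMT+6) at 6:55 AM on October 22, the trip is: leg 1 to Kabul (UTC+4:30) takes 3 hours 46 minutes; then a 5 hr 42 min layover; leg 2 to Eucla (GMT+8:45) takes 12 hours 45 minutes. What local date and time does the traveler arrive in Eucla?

7:53 AM on October 23

Convert departure to UTC: 6:55 AM − 6:00 = 12:55 AM UTC on Oct 22.
Add 3 hours and 46 minutes leg 1 → 4:41 AM UTC.
Add 5 hours 42 minutes layover in Kabul → 10:23 AM UTC.
Add 12 hours 45 minutes leg 2 → 11:08 PM UTC.
Eucla is UTC+8:45, so local arrival = 11:08 PM + 8:45 = 7:53 AM on Oct 23.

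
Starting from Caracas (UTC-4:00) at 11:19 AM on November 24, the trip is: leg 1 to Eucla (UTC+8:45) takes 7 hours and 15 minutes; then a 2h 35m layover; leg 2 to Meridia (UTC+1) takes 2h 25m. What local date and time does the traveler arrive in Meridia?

4:34 AM on Nov 25

Convert departure to UTC: 11:19 AM + 4:00 = 3:19 PM UTC on Nov 24.
Add 7 hours and 15 minutes leg 1 → 10:34 PM UTC.
Add 2 hours 35 minutes layover in Eucla → 1:09 AM UTC (Nov 25).
Add 2 hours 25 minutes leg 2 → 3:34 AM UTC.
Meridia is UTC+1:00, so local arrival = 3:34 AM + 1:00 = 4:34 AM on Nov 25.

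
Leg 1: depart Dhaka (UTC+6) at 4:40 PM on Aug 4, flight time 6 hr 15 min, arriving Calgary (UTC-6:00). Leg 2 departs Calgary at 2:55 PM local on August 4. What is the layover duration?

Convert departure to UTC: 4:40 PM − 6:00 = 10:40 AM UTC on Aug 4.
Add 6 hours and 15 minutes flight time → 4:55 PM UTC.
Calgary is UTC−6:00, so local arrival = 4:55 PM − 6:00 = 10:55 AM on Aug 4.
Layover = 2:55 PM − 10:55 AM = 4 hours.

4 hours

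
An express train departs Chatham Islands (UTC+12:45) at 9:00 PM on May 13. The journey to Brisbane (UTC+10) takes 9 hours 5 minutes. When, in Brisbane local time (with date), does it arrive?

Brisbane is 2:45 behind Chatham Islands.
After 9 hours 5 minutes it is 6:05 AM (May 14) in Chatham Islands.
Shift by the zone difference: 6:05 AM − 2:45 = 3:20 AM on May 14 in Brisbane.

3:20 AM on May 14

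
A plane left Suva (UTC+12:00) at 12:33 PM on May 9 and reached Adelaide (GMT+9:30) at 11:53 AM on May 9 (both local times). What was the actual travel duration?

Departure in UTC: 12:33 PM − 12:00 = 12:33 AM on May 9.
Arrival in UTC: 11:53 AM − 9:30 = 2:23 AM on May 9.
Elapsed = 2:23 AM − 12:33 AM = 1 hour 50 minutes.

1 hour 50 minutes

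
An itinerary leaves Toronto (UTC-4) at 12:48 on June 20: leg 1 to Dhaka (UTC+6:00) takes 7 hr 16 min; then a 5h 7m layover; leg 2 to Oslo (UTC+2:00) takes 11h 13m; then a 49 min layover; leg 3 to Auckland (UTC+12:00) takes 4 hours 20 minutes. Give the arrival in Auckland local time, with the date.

Convert departure to UTC: 12:48 + 4:00 = 16:48 UTC on Jun 20.
Add 7 hours and 16 minutes leg 1 → 00:04 UTC (Jun 21).
Add 5 hours 7 minutes layover in Dhaka → 05:11 UTC.
Add 11 hours 13 minutes leg 2 → 16:24 UTC.
Add 49 minutes layover in Oslo → 17:13 UTC.
Add 4 hours and 20 minutes leg 3 → 21:33 UTC.
Auckland is UTC+12:00, so local arrival = 21:33 + 12:00 = 09:33 on Jun 22.

09:33 on June 22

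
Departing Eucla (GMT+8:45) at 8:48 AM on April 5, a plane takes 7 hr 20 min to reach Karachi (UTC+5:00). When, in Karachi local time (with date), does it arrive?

12:23 PM on April 5

Convert departure to UTC: 8:48 AM − 8:45 = 12:03 AM UTC on Apr 5.
Add 7 hours and 20 minutes travel time → 7:23 AM UTC.
Karachi is UTC+5:00, so local arrival = 7:23 AM + 5:00 = 12:23 PM on Apr 5.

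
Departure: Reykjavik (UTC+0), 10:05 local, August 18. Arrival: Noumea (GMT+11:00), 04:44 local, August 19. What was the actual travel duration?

Departure is already UTC: 10:05 on Aug 18.
Arrival in UTC: 04:44 − 11:00 = 17:44 on Aug 18.
Elapsed = 17:44 − 10:05 = 7 hours 39 minutes.

7 hours 39 minutes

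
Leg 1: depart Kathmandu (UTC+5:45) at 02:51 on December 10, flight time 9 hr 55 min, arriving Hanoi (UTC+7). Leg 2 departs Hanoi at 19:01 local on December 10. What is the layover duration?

5 hours

Convert departure to UTC: 02:51 − 5:45 = 21:06 UTC on Dec 9.
Add 9 hours 55 minutes flight time → 07:01 UTC (Dec 10).
Hanoi is UTC+7:00, so local arrival = 07:01 + 7:00 = 14:01 on Dec 10.
Layover = 19:01 − 14:01 = 5 hours.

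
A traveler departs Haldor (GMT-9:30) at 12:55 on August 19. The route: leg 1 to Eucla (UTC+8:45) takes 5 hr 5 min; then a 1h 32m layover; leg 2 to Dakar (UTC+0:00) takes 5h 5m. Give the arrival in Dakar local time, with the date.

10:07 on Aug 20

Convert departure to UTC: 12:55 + 9:30 = 22:25 UTC on Aug 19.
Add 5 hours and 5 minutes leg 1 → 03:30 UTC (Aug 20).
Add 1 hour 32 minutes layover in Eucla → 05:02 UTC.
Add 5 hours 5 minutes leg 2 → 10:07 UTC.
Dakar is UTC+0, so local arrival is the same: 10:07 on Aug 20.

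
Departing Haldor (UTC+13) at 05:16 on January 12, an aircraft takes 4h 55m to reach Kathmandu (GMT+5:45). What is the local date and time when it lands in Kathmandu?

02:56 on January 12

Convert departure to UTC: 05:16 − 13:00 = 16:16 UTC on Jan 11.
Add 4 hours 55 minutes travel time → 21:11 UTC.
Kathmandu is UTC+5:45, so local arrival = 21:11 + 5:45 = 02:56 on Jan 12.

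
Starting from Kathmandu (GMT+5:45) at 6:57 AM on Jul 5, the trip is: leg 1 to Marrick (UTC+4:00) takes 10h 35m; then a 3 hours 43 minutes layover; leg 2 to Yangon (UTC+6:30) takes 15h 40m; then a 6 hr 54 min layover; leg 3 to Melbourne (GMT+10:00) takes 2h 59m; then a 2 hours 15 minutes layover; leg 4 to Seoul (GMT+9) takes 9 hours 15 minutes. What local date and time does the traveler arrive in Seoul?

1:33 PM on July 7

Convert departure to UTC: 6:57 AM − 5:45 = 1:12 AM UTC on Jul 5.
Add 10 hours and 35 minutes leg 1 → 11:47 AM UTC.
Add 3 hours 43 minutes layover in Marrick → 3:30 PM UTC.
Add 15 hours and 40 minutes leg 2 → 7:10 AM UTC (Jul 6).
Add 6 hours 54 minutes layover in Yangon → 2:04 PM UTC.
Add 2 hours 59 minutes leg 3 → 5:03 PM UTC.
Add 2 hours and 15 minutes layover in Melbourne → 7:18 PM UTC.
Add 9 hours and 15 minutes leg 4 → 4:33 AM UTC (Jul 7).
Seoul is UTC+9:00, so local arrival = 4:33 AM + 9:00 = 1:33 PM on Jul 7.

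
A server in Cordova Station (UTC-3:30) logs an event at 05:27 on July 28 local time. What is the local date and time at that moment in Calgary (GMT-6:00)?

Calgary is 2:30 behind Cordova Station.
Shift by the zone difference: 05:27 − 2:30 = 02:57 on Jul 28 in Calgary.

02:57 on July 28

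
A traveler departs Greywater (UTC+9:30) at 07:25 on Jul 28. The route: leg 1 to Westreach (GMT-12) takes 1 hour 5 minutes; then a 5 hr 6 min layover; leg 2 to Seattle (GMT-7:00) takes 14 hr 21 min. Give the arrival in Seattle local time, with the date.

Convert departure to UTC: 07:25 − 9:30 = 21:55 UTC on Jul 27.
Add 1 hour 5 minutes leg 1 → 23:00 UTC.
Add 5 hours and 6 minutes layover in Westreach → 04:06 UTC (Jul 28).
Add 14 hours and 21 minutes leg 2 → 18:27 UTC.
Seattle is UTC−7:00, so local arrival = 18:27 − 7:00 = 11:27 on Jul 28.

11:27 on July 28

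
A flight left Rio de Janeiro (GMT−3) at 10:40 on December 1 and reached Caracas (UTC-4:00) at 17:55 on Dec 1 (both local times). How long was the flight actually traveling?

8 hours 15 minutes

Departure in UTC: 10:40 + 3:00 = 13:40 on Dec 1.
Arrival in UTC: 17:55 + 4:00 = 21:55 on Dec 1.
Elapsed = 21:55 − 13:40 = 8 hours 15 minutes.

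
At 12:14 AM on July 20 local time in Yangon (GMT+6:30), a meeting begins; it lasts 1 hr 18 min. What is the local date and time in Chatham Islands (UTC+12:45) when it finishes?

Convert start to UTC: 12:14 AM − 6:30 = 5:44 PM UTC on Jul 19.
Add 1 hour 18 minutes duration → 7:02 PM UTC.
Chatham Islands is UTC+12:45, so local end time = 7:02 PM + 12:45 = 7:47 AM on Jul 20.

7:47 AM on July 20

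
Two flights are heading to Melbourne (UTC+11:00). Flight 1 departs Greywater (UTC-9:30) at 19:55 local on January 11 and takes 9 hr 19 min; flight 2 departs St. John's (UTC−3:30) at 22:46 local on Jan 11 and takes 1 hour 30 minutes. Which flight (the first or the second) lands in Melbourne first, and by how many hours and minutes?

the second, by 10 hours 58 minutes

Flight 1 in UTC: 19:55 + 9:30 = 05:25 on Jan 12.
+9 hours and 19 minutes → arrive 14:44 UTC on Jan 12.
Flight 2 in UTC: 22:46 + 3:30 = 02:16 on Jan 12.
+1 hour and 30 minutes → arrive 03:46 UTC on Jan 12.
Flight 2 lands earlier by 10 hours 58 minutes.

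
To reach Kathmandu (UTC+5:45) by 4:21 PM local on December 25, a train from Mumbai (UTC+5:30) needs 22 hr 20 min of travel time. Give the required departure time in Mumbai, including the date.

5:46 PM on December 24

Target arrival in UTC: 4:21 PM − 5:45 = 10:36 AM on Dec 25.
Subtract 22 hours 20 minutes → departure 12:16 PM UTC on Dec 24.
Mumbai is UTC+5:30: 12:16 PM + 5:30 = 5:46 PM on Dec 24.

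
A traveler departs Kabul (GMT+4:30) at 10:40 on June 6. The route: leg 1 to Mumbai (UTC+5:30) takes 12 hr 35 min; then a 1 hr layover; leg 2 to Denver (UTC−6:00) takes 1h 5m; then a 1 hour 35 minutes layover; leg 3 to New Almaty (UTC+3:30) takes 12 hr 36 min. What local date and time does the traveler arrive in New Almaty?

14:31 on June 7

Convert departure to UTC: 10:40 − 4:30 = 06:10 UTC on Jun 6.
Add 12 hours 35 minutes leg 1 → 18:45 UTC.
Add 1 hour layover in Mumbai → 19:45 UTC.
Add 1 hour and 5 minutes leg 2 → 20:50 UTC.
Add 1 hour 35 minutes layover in Denver → 22:25 UTC.
Add 12 hours and 36 minutes leg 3 → 11:01 UTC (Jun 7).
New Almaty is UTC+3:30, so local arrival = 11:01 + 3:30 = 14:31 on Jun 7.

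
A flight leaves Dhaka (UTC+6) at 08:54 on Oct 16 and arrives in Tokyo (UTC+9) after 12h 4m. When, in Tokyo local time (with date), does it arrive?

Tokyo is 3:00 ahead of Dhaka.
After 12 hours 4 minutes it is 20:58 in Dhaka.
Shift by the zone difference: 20:58 + 3:00 = 23:58 on Oct 16 in Tokyo.

23:58 on Oct 16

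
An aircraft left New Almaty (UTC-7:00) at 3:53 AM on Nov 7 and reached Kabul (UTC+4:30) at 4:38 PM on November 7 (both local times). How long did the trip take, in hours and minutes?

1 hour 15 minutes

Departure in UTC: 3:53 AM + 7:00 = 10:53 AM on Nov 7.
Arrival in UTC: 4:38 PM − 4:30 = 12:08 PM on Nov 7.
Elapsed = 12:08 PM − 10:53 AM = 1 hour 15 minutes.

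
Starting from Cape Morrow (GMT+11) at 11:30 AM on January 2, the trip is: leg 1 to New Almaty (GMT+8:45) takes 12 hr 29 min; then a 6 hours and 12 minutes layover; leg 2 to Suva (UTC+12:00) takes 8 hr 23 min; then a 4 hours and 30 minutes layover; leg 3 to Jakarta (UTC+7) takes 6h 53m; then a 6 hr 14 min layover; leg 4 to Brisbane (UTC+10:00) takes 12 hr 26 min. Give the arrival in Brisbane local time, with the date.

Convert departure to UTC: 11:30 AM − 11:00 = 12:30 AM UTC on Jan 2.
Add 12 hours and 29 minutes leg 1 → 12:59 PM UTC.
Add 6 hours and 12 minutes layover in New Almaty → 7:11 PM UTC.
Add 8 hours 23 minutes leg 2 → 3:34 AM UTC (Jan 3).
Add 4 hours 30 minutes layover in Suva → 8:04 AM UTC.
Add 6 hours and 53 minutes leg 3 → 2:57 PM UTC.
Add 6 hours and 14 minutes layover in Jakarta → 9:11 PM UTC.
Add 12 hours 26 minutes leg 4 → 9:37 AM UTC (Jan 4).
Brisbane is UTC+10:00, so local arrival = 9:37 AM + 10:00 = 7:37 PM on Jan 4.

7:37 PM on January 4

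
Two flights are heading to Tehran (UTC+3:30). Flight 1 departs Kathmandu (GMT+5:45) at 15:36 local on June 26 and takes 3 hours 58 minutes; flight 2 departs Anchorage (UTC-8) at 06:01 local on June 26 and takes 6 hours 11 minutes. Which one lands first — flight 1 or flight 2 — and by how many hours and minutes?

the first, by 6 hours 23 minutes

Flight 1 in UTC: 15:36 − 5:45 = 09:51 on Jun 26.
+3 hours 58 minutes → arrive 13:49 UTC on Jun 26.
Flight 2 in UTC: 06:01 + 8:00 = 14:01 on Jun 26.
+6 hours and 11 minutes → arrive 20:12 UTC on Jun 26.
Flight 1 lands earlier by 6 hours 23 minutes.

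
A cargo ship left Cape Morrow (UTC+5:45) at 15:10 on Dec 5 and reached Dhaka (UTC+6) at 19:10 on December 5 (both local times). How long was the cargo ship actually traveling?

Departure in UTC: 15:10 − 5:45 = 09:25 on Dec 5.
Arrival in UTC: 19:10 − 6:00 = 13:10 on Dec 5.
Elapsed = 13:10 − 09:25 = 3 hours 45 minutes.

3 hours 45 minutes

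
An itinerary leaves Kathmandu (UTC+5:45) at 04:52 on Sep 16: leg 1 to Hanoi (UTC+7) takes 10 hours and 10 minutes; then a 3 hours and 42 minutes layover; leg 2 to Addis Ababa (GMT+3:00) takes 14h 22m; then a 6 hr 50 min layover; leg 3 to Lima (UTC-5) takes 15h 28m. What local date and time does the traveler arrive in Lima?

20:39 on September 17

Convert departure to UTC: 04:52 − 5:45 = 23:07 UTC on Sep 15.
Add 10 hours 10 minutes leg 1 → 09:17 UTC (Sep 16).
Add 3 hours and 42 minutes layover in Hanoi → 12:59 UTC.
Add 14 hours 22 minutes leg 2 → 03:21 UTC (Sep 17).
Add 6 hours and 50 minutes layover in Addis Ababa → 10:11 UTC.
Add 15 hours 28 minutes leg 3 → 01:39 UTC (Sep 18).
Lima is UTC−5:00, so local arrival = 01:39 − 5:00 = 20:39 on Sep 17.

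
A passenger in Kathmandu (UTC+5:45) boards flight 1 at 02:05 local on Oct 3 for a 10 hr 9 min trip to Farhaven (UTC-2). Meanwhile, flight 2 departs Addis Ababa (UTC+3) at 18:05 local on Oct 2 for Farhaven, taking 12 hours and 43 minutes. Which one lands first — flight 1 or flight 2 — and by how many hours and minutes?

Flight 1 in UTC: 02:05 − 5:45 = 20:20 on Oct 2.
+10 hours and 9 minutes → arrive 06:29 UTC on Oct 3.
Flight 2 in UTC: 18:05 − 3:00 = 15:05 on Oct 2.
+12 hours 43 minutes → arrive 03:48 UTC on Oct 3.
Flight 2 lands earlier by 2 hours 41 minutes.

the second, by 2 hours 41 minutes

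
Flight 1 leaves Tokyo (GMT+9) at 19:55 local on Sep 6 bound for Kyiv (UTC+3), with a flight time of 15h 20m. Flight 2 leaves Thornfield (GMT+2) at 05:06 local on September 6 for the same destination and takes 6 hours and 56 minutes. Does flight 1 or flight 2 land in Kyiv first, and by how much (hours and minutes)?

Flight 1 in UTC: 19:55 − 9:00 = 10:55 on Sep 6.
+15 hours and 20 minutes → arrive 02:15 UTC on Sep 7.
Flight 2 in UTC: 05:06 − 2:00 = 03:06 on Sep 6.
+6 hours and 56 minutes → arrive 10:02 UTC on Sep 6.
Flight 2 lands earlier by 16 hours 13 minutes.

the second, by 16 hours 13 minutes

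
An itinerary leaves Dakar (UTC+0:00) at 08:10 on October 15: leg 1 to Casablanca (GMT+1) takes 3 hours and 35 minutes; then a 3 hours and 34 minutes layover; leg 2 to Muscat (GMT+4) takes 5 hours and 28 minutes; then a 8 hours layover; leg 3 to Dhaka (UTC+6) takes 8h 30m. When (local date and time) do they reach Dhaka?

Dakar is at UTC+0, so departure is already 08:10 UTC on Oct 15.
Add 3 hours and 35 minutes leg 1 → 11:45 UTC.
Add 3 hours and 34 minutes layover in Casablanca → 15:19 UTC.
Add 5 hours 28 minutes leg 2 → 20:47 UTC.
Add 8 hours layover in Muscat → 04:47 UTC (Oct 16).
Add 8 hours and 30 minutes leg 3 → 13:17 UTC.
Dhaka is UTC+6:00, so local arrival = 13:17 + 6:00 = 19:17 on Oct 16.

19:17 on October 16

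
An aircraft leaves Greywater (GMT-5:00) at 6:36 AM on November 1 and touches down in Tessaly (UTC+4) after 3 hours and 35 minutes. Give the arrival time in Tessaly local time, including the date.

Convert departure to UTC: 6:36 AM + 5:00 = 11:36 AM UTC on Nov 1.
Add 3 hours 35 minutes travel time → 3:11 PM UTC.
Tessaly is UTC+4:00, so local arrival = 3:11 PM + 4:00 = 7:11 PM on Nov 1.

7:11 PM on Nov 1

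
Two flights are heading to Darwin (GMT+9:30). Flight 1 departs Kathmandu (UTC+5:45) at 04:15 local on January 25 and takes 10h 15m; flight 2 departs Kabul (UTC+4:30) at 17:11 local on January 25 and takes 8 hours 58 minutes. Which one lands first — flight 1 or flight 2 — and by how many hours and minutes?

the first, by 12 hours 54 minutes

Flight 1 in UTC: 04:15 − 5:45 = 22:30 on Jan 24.
+10 hours 15 minutes → arrive 08:45 UTC on Jan 25.
Flight 2 in UTC: 17:11 − 4:30 = 12:41 on Jan 25.
+8 hours and 58 minutes → arrive 21:39 UTC on Jan 25.
Flight 1 lands earlier by 12 hours 54 minutes.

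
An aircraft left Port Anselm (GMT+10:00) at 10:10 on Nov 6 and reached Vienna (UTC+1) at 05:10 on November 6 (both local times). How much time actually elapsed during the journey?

Departure in UTC: 10:10 − 10:00 = 00:10 on Nov 6.
Arrival in UTC: 05:10 − 1:00 = 04:10 on Nov 6.
Elapsed = 04:10 − 00:10 = 4 hours.

4 hours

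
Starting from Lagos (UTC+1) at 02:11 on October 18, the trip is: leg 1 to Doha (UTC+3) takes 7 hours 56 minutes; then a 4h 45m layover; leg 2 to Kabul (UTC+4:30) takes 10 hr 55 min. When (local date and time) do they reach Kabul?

05:17 on Oct 19

Convert departure to UTC: 02:11 − 1:00 = 01:11 UTC on Oct 18.
Add 7 hours and 56 minutes leg 1 → 09:07 UTC.
Add 4 hours and 45 minutes layover in Doha → 13:52 UTC.
Add 10 hours and 55 minutes leg 2 → 00:47 UTC (Oct 19).
Kabul is UTC+4:30, so local arrival = 00:47 + 4:30 = 05:17 on Oct 19.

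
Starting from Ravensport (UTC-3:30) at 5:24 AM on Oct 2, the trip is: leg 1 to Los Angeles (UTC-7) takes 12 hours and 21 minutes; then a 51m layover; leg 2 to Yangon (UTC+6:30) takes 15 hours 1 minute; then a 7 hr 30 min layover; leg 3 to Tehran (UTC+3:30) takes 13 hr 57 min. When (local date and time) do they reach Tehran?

2:04 PM on October 4

Convert departure to UTC: 5:24 AM + 3:30 = 8:54 AM UTC on Oct 2.
Add 12 hours and 21 minutes leg 1 → 9:15 PM UTC.
Add 51 minutes layover in Los Angeles → 10:06 PM UTC.
Add 15 hours and 1 minute leg 2 → 1:07 PM UTC (Oct 3).
Add 7 hours and 30 minutes layover in Yangon → 8:37 PM UTC.
Add 13 hours and 57 minutes leg 3 → 10:34 AM UTC (Oct 4).
Tehran is UTC+3:30, so local arrival = 10:34 AM + 3:30 = 2:04 PM on Oct 4.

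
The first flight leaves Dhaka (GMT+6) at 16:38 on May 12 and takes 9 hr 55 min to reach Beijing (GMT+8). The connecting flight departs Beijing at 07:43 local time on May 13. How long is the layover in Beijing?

3 hours 10 minutes

Convert departure to UTC: 16:38 − 6:00 = 10:38 UTC on May 12.
Add 9 hours and 55 minutes flight time → 20:33 UTC.
Beijing is UTC+8:00, so local arrival = 20:33 + 8:00 = 04:33 on May 13.
Layover = 07:43 − 04:33 = 3 hours 10 minutes.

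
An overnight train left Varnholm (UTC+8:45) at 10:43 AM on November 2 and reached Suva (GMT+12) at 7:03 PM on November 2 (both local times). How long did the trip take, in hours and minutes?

Departure in UTC: 10:43 AM − 8:45 = 1:58 AM on Nov 2.
Arrival in UTC: 7:03 PM − 12:00 = 7:03 AM on Nov 2.
Elapsed = 7:03 AM − 1:58 AM = 5 hours 5 minutes.

5 hours 5 minutes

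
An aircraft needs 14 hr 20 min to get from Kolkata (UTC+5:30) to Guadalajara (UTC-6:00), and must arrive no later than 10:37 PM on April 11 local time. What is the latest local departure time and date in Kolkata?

Target arrival in UTC: 10:37 PM + 6:00 = 4:37 AM on Apr 12.
Subtract 14 hours 20 minutes → departure 2:17 PM UTC on Apr 11.
Kolkata is UTC+5:30: 2:17 PM + 5:30 = 7:47 PM on Apr 11.

7:47 PM on April 11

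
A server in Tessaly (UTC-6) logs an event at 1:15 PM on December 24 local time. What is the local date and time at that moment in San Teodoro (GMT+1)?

In UTC: 1:15 PM + 6:00 = 7:15 PM on Dec 24.
San Teodoro is UTC+1:00: 7:15 PM + 1:00 = 8:15 PM on Dec 24.

8:15 PM on December 24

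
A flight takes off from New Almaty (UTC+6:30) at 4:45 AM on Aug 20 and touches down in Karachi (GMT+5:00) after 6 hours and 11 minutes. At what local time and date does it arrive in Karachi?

9:26 AM on August 20

Convert departure to UTC: 4:45 AM − 6:30 = 10:15 PM UTC on Aug 19.
Add 6 hours and 11 minutes travel time → 4:26 AM UTC (Aug 20).
Karachi is UTC+5:00, so local arrival = 4:26 AM + 5:00 = 9:26 AM on Aug 20.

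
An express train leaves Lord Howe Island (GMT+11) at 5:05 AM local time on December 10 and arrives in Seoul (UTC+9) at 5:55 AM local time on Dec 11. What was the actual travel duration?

Departure in UTC: 5:05 AM − 11:00 = 6:05 PM on Dec 9.
Arrival in UTC: 5:55 AM − 9:00 = 8:55 PM on Dec 10.
Elapsed = 8:55 PM − 6:05 PM (+1 day) = 26 hours 50 minutes.

26 hours 50 minutes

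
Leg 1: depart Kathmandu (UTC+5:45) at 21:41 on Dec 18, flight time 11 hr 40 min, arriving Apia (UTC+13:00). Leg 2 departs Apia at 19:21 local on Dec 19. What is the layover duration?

Convert departure to UTC: 21:41 − 5:45 = 15:56 UTC on Dec 18.
Add 11 hours 40 minutes flight time → 03:36 UTC (Dec 19).
Apia is UTC+13:00, so local arrival = 03:36 + 13:00 = 16:36 on Dec 19.
Layover = 19:21 − 16:36 = 2 hours 45 minutes.

2 hours 45 minutes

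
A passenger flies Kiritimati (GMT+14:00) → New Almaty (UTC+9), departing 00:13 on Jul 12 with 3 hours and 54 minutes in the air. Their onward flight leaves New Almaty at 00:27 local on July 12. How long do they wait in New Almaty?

1 hour 20 minutes

Convert departure to UTC: 00:13 − 14:00 = 10:13 UTC on Jul 11.
Add 3 hours and 54 minutes flight time → 14:07 UTC.
New Almaty is UTC+9:00, so local arrival = 14:07 + 9:00 = 23:07 on Jul 11.
Layover = 00:27 − 23:07 (+1 day) = 1 hour 20 minutes.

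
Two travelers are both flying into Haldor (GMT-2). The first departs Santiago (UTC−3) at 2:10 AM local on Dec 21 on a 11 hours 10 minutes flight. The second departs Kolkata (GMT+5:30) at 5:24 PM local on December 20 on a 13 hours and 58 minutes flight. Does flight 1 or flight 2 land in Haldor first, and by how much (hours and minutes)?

the second, by 14 hours 28 minutes

Flight 1 in UTC: 2:10 AM + 3:00 = 5:10 AM on Dec 21.
+11 hours 10 minutes → arrive 4:20 PM UTC on Dec 21.
Flight 2 in UTC: 5:24 PM − 5:30 = 11:54 AM on Dec 20.
+13 hours 58 minutes → arrive 1:52 AM UTC on Dec 21.
Flight 2 lands earlier by 14 hours 28 minutes.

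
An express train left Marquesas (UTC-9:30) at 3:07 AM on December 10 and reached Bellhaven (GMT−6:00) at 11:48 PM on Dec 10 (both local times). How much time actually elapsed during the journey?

Bellhaven is 3:30 ahead of Marquesas.
Clock-face elapsed time (ignoring zones) is 20 hours 41 minutes.
Actual elapsed = 20 hours 41 minutes − 3:30 = 17 hours 11 minutes.

17 hours 11 minutes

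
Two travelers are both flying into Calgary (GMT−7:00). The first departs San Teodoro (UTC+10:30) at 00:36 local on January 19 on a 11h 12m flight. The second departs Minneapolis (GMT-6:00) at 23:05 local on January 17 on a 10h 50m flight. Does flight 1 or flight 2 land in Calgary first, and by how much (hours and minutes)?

Flight 1 in UTC: 00:36 − 10:30 = 14:06 on Jan 18.
+11 hours and 12 minutes → arrive 01:18 UTC on Jan 19.
Flight 2 in UTC: 23:05 + 6:00 = 05:05 on Jan 18.
+10 hours and 50 minutes → arrive 15:55 UTC on Jan 18.
Flight 2 lands earlier by 9 hours 23 minutes.

the second, by 9 hours 23 minutes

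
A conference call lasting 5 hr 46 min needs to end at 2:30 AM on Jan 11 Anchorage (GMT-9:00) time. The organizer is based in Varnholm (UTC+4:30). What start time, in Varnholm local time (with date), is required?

Target end time in UTC: 2:30 AM + 9:00 = 11:30 AM on Jan 11.
Subtract 5 hours and 46 minutes → start 5:44 AM UTC on Jan 11.
Varnholm is UTC+4:30: 5:44 AM + 4:30 = 10:14 AM on Jan 11.

10:14 AM on Jan 11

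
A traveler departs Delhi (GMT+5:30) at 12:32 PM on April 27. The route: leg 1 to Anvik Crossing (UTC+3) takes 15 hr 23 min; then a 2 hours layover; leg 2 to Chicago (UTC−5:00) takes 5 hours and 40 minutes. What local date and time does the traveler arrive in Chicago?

1:05 AM on April 28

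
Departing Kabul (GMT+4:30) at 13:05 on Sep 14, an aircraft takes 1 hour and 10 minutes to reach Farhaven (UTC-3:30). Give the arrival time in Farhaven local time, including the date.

Convert departure to UTC: 13:05 − 4:30 = 08:35 UTC on Sep 14.
Add 1 hour 10 minutes travel time → 09:45 UTC.
Farhaven is UTC−3:30, so local arrival = 09:45 − 3:30 = 06:15 on Sep 14.

06:15 on Sep 14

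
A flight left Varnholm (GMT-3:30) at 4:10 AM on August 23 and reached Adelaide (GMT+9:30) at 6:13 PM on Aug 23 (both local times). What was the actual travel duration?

Departure in UTC: 4:10 AM + 3:30 = 7:40 AM on Aug 23.
Arrival in UTC: 6:13 PM − 9:30 = 8:43 AM on Aug 23.
Elapsed = 8:43 AM − 7:40 AM = 1 hour 3 minutes.

1 hour 3 minutes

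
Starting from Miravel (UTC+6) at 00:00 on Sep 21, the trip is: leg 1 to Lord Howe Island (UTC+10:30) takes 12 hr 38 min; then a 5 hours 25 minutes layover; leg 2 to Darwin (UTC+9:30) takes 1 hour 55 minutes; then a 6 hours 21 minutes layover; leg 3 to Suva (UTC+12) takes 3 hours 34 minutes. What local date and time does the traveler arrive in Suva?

Convert departure to UTC: 00:00 − 6:00 = 18:00 UTC on Sep 20.
Add 12 hours and 38 minutes leg 1 → 06:38 UTC (Sep 21).
Add 5 hours 25 minutes layover in Lord Howe Island → 12:03 UTC.
Add 1 hour 55 minutes leg 2 → 13:58 UTC.
Add 6 hours 21 minutes layover in Darwin → 20:19 UTC.
Add 3 hours 34 minutes leg 3 → 23:53 UTC.
Suva is UTC+12:00, so local arrival = 23:53 + 12:00 = 11:53 on Sep 22.

11:53 on September 22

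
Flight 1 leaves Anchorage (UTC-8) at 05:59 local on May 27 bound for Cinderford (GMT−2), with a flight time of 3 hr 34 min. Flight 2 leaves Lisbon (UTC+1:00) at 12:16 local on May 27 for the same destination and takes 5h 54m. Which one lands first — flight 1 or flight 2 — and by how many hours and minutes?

Flight 1 in UTC: 05:59 + 8:00 = 13:59 on May 27.
+3 hours 34 minutes → arrive 17:33 UTC on May 27.
Flight 2 in UTC: 12:16 − 1:00 = 11:16 on May 27.
+5 hours and 54 minutes → arrive 17:10 UTC on May 27.
Flight 2 lands earlier by 23 minutes.

the second, by 23 minutes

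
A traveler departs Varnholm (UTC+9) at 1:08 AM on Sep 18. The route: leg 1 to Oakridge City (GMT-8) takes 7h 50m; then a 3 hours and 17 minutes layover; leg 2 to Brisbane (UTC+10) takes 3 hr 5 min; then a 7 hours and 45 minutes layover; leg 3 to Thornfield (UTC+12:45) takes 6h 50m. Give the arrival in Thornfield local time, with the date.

Convert departure to UTC: 1:08 AM − 9:00 = 4:08 PM UTC on Sep 17.
Add 7 hours and 50 minutes leg 1 → 11:58 PM UTC.
Add 3 hours and 17 minutes layover in Oakridge City → 3:15 AM UTC (Sep 18).
Add 3 hours and 5 minutes leg 2 → 6:20 AM UTC.
Add 7 hours 45 minutes layover in Brisbane → 2:05 PM UTC.
Add 6 hours 50 minutes leg 3 → 8:55 PM UTC.
Thornfield is UTC+12:45, so local arrival = 8:55 PM + 12:45 = 9:40 AM on Sep 19.

9:40 AM on September 19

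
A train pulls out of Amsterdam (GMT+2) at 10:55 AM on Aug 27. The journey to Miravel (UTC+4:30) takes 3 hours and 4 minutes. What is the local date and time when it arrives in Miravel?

4:29 PM on Aug 27

Convert departure to UTC: 10:55 AM − 2:00 = 8:55 AM UTC on Aug 27.
Add 3 hours and 4 minutes travel time → 11:59 AM UTC.
Miravel is UTC+4:30, so local arrival = 11:59 AM + 4:30 = 4:29 PM on Aug 27.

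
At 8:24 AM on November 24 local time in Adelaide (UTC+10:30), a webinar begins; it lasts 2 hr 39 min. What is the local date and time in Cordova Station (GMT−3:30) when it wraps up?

9:03 PM on Nov 23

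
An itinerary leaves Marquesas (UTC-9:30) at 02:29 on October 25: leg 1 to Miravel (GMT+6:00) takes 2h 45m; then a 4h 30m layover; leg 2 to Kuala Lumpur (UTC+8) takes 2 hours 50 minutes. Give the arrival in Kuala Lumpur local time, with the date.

06:04 on Oct 26

Convert departure to UTC: 02:29 + 9:30 = 11:59 UTC on Oct 25.
Add 2 hours and 45 minutes leg 1 → 14:44 UTC.
Add 4 hours and 30 minutes layover in Miravel → 19:14 UTC.
Add 2 hours 50 minutes leg 2 → 22:04 UTC.
Kuala Lumpur is UTC+8:00, so local arrival = 22:04 + 8:00 = 06:04 on Oct 26.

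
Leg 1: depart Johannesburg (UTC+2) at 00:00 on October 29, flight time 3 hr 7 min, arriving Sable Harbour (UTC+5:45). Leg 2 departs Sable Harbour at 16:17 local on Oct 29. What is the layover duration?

Convert departure to UTC: 00:00 − 2:00 = 22:00 UTC on Oct 28.
Add 3 hours and 7 minutes flight time → 01:07 UTC (Oct 29).
Sable Harbour is UTC+5:45, so local arrival = 01:07 + 5:45 = 06:52 on Oct 29.
Layover = 16:17 − 06:52 = 9 hours 25 minutes.

9 hours 25 minutes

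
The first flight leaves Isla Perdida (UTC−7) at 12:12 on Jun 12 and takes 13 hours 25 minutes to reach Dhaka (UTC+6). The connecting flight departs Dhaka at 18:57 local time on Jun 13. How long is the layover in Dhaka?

Convert departure to UTC: 12:12 + 7:00 = 19:12 UTC on Jun 12.
Add 13 hours 25 minutes flight time → 08:37 UTC (Jun 13).
Dhaka is UTC+6:00, so local arrival = 08:37 + 6:00 = 14:37 on Jun 13.
Layover = 18:57 − 14:37 = 4 hours 20 minutes.

4 hours 20 minutes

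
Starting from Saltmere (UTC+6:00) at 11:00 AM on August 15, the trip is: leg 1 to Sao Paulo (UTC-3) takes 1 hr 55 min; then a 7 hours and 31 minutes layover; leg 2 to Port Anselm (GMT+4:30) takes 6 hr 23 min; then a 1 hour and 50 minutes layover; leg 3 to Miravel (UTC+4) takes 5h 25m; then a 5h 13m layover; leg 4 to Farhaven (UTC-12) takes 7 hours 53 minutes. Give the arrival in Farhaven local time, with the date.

5:10 AM on Aug 16

Convert departure to UTC: 11:00 AM − 6:00 = 5:00 AM UTC on Aug 15.
Add 1 hour 55 minutes leg 1 → 6:55 AM UTC.
Add 7 hours and 31 minutes layover in Sao Paulo → 2:26 PM UTC.
Add 6 hours and 23 minutes leg 2 → 8:49 PM UTC.
Add 1 hour and 50 minutes layover in Port Anselm → 10:39 PM UTC.
Add 5 hours 25 minutes leg 3 → 4:04 AM UTC (Aug 16).
Add 5 hours and 13 minutes layover in Miravel → 9:17 AM UTC.
Add 7 hours and 53 minutes leg 4 → 5:10 PM UTC.
Farhaven is UTC−12:00, so local arrival = 5:10 PM − 12:00 = 5:10 AM on Aug 16.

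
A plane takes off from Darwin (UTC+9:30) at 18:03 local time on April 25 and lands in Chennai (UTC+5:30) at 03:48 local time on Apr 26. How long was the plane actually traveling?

13 hours 45 minutes

Departure in UTC: 18:03 − 9:30 = 08:33 on Apr 25.
Arrival in UTC: 03:48 − 5:30 = 22:18 on Apr 25.
Elapsed = 22:18 − 08:33 = 13 hours 45 minutes.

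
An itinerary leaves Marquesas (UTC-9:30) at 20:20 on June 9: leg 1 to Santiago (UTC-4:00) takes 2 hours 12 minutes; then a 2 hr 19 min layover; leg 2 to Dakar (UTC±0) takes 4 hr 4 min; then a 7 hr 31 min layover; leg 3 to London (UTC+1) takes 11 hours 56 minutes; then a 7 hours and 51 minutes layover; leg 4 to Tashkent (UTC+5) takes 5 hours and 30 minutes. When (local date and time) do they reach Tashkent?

04:13 on June 12

Convert departure to UTC: 20:20 + 9:30 = 05:50 UTC on Jun 10.
Add 2 hours and 12 minutes leg 1 → 08:02 UTC.
Add 2 hours 19 minutes layover in Santiago → 10:21 UTC.
Add 4 hours 4 minutes leg 2 → 14:25 UTC.
Add 7 hours 31 minutes layover in Dakar → 21:56 UTC.
Add 11 hours 56 minutes leg 3 → 09:52 UTC (Jun 11).
Add 7 hours and 51 minutes layover in London → 17:43 UTC.
Add 5 hours and 30 minutes leg 4 → 23:13 UTC.
Tashkent is UTC+5:00, so local arrival = 23:13 + 5:00 = 04:13 on Jun 12.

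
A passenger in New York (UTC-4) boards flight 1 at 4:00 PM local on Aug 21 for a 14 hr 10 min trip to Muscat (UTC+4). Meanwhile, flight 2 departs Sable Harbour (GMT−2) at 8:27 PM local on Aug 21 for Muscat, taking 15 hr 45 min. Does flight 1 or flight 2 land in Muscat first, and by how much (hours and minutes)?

the first, by 4 hours 2 minutes

Flight 1 in UTC: 4:00 PM + 4:00 = 8:00 PM on Aug 21.
+14 hours and 10 minutes → arrive 10:10 AM UTC on Aug 22.
Flight 2 in UTC: 8:27 PM + 2:00 = 10:27 PM on Aug 21.
+15 hours and 45 minutes → arrive 2:12 PM UTC on Aug 22.
Flight 1 lands earlier by 4 hours 2 minutes.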